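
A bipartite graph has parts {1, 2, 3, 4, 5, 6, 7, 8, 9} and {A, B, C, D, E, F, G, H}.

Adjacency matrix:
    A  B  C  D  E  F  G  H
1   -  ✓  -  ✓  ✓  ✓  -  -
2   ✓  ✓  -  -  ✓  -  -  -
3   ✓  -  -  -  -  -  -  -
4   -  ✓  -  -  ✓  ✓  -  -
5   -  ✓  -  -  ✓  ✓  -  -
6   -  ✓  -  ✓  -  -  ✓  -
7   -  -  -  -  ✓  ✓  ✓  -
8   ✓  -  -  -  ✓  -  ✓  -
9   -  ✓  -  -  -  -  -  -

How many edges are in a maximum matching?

6

For example, pair 1–D, 2–E, 3–A, 4–F, 5–B, 6–G.
The set {1, 2, 3, 4, 5, 6, 7, 8, 9} has only 6 neighbours ({A, B, D, E, F, G}), so by Hall's theorem at most 6 of the 9 left vertices can be matched.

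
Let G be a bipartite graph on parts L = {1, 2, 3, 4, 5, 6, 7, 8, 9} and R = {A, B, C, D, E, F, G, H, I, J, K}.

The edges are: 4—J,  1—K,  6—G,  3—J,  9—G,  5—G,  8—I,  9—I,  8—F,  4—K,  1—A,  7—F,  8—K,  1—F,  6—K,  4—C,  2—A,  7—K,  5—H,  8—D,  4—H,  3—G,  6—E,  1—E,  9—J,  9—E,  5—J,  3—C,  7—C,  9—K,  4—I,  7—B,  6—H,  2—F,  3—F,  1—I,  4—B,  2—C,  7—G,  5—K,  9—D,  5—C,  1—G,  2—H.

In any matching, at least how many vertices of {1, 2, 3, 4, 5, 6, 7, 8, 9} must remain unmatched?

0

A valid assignment of size 9: 1–A, 2–F, 3–C, 4–B, 5–H, 6–E, 7–G, 8–K, 9–J.
All 9 left vertices are matched, so no larger matching exists.
That matches 9 of the 9, leaving 0 unmatched; no matching can do better.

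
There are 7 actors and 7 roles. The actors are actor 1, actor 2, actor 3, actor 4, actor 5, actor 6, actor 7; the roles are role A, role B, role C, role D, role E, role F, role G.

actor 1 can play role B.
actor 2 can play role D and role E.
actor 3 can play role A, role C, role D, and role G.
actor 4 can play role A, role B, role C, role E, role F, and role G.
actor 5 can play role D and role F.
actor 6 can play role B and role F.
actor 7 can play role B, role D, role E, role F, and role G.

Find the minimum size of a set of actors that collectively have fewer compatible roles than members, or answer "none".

none

A matching saturating every actor exists, for instance actor 1→role B, actor 2→role E, actor 3→role A, actor 4→role C, actor 5→role D, actor 6→role F, actor 7→role G.
By Hall's marriage theorem, this means |N(S)| ≥ |S| for every subset S, so no violating subset exists.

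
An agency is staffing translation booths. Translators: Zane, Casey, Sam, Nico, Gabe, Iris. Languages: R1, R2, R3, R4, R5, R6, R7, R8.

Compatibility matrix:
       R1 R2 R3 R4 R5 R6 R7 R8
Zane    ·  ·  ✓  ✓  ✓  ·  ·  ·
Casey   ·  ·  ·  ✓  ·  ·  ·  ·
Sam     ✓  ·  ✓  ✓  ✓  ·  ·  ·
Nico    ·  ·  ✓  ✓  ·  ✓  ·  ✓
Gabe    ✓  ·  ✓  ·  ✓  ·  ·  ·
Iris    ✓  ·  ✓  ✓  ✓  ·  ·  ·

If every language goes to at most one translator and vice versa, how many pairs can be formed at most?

A valid assignment of size 5: Zane–R3, Casey–R4, Sam–R1, Nico–R8, Gabe–R5.
The set {Zane, Casey, Sam, Gabe, Iris} has only 4 neighbours ({R1, R3, R4, R5}), so by Hall's theorem at most 5 of the 6 translators can be matched.

5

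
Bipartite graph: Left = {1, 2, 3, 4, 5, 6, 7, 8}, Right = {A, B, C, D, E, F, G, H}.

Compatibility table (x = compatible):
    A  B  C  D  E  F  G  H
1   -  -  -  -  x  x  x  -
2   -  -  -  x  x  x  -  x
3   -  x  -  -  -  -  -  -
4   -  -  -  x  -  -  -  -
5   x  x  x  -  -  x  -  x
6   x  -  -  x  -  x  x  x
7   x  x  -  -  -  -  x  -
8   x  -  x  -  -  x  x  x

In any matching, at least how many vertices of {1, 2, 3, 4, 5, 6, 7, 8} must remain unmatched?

For example, pair 1–F, 2–E, 3–B, 4–D, 5–C, 6–H, 7–A, 8–G.
All 8 left vertices are matched, so no larger matching exists.
That matches 8 of the 8, leaving 0 unmatched; no matching can do better.

0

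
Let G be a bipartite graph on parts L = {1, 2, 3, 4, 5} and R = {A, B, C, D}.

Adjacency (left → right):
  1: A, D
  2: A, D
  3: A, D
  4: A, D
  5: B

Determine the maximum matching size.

3

For example, pair 1-A, 2-D, 5-B.
The set {1, 2, 3, 4} has only 2 neighbours ({A, D}), so by Hall's theorem at most 3 of the 5 left vertices can be matched.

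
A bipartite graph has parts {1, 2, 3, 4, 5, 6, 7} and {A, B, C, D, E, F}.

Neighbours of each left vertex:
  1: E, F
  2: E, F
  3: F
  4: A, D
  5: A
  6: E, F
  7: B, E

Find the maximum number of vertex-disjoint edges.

5

For example, pair 1-F, 2-E, 4-D, 5-A, 7-B.
The set {1, 2, 3, 6} has only 2 neighbours ({E, F}), so by Hall's theorem at most 5 of the 7 left vertices can be matched.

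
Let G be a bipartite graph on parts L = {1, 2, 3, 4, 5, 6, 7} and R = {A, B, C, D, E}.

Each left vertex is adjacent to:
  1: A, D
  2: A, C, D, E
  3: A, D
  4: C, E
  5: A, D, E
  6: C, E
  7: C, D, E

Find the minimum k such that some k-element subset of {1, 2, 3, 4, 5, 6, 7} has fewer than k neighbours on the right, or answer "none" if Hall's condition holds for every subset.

Take S = {1, 2, 3, 4, 5}. Its neighbourhood is {A, C, D, E}, so |N(S)| = 4 < |S| = 5.
Every subset of size less than 5 has at least as many neighbours as members, so 5 is the minimum.

5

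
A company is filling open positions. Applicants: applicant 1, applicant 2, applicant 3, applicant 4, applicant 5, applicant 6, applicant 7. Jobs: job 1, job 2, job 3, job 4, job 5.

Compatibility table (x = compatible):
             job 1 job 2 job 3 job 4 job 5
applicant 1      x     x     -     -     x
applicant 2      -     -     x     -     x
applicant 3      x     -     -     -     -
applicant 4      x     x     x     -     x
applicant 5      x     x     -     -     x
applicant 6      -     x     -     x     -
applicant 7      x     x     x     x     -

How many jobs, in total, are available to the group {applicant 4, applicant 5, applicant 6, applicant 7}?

5

The union of neighbours of {applicant 4, applicant 5, applicant 6, applicant 7} is {job 1, job 2, job 3, job 4, job 5}, which has 5 elements.
Since |N(S)| = 5 ≥ |S| = 4, Hall's condition holds for this subset.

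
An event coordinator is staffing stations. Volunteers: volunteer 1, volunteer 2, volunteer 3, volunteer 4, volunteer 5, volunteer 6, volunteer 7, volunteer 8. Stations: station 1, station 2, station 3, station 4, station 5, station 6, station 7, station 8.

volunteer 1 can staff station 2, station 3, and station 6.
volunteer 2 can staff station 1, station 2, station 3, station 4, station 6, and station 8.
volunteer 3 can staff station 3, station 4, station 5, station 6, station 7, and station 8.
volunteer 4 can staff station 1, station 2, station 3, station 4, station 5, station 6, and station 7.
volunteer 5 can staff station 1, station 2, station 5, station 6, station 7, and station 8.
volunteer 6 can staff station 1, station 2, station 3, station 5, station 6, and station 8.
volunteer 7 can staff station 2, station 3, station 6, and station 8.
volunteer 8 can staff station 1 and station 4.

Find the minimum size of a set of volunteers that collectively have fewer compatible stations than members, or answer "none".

A matching saturating every volunteer exists, for instance volunteer 1→station 6, volunteer 2→station 2, volunteer 3→station 4, volunteer 4→station 7, volunteer 5→station 8, volunteer 6→station 5, volunteer 7→station 3, volunteer 8→station 1.
By Hall's marriage theorem, this means |N(S)| ≥ |S| for every subset S, so no violating subset exists.

none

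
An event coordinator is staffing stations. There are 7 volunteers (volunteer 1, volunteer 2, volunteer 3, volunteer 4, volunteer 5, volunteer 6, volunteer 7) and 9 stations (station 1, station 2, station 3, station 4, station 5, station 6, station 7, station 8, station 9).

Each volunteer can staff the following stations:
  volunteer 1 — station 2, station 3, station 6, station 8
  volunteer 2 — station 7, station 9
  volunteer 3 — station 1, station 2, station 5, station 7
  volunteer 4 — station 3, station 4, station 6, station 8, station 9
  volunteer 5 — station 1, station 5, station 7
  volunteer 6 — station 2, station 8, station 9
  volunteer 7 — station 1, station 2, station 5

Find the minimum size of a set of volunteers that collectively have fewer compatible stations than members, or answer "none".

none

A matching saturating every volunteer exists, for instance volunteer 1→station 3, volunteer 2→station 9, volunteer 3→station 1, volunteer 4→station 6, volunteer 5→station 7, volunteer 6→station 8, volunteer 7→station 2.
By Hall's marriage theorem, this means |N(S)| ≥ |S| for every subset S, so no violating subset exists.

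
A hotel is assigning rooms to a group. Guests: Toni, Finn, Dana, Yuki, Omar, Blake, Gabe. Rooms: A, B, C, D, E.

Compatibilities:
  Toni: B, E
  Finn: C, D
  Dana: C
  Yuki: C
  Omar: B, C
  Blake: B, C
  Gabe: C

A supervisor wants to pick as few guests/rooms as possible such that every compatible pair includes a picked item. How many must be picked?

4

A maximum matching has 4 edges (e.g. Toni–E, Finn–D, Dana–C, Omar–B).
By König's theorem the minimum vertex cover has the same size. One such cover is {Toni, Finn, B, C}.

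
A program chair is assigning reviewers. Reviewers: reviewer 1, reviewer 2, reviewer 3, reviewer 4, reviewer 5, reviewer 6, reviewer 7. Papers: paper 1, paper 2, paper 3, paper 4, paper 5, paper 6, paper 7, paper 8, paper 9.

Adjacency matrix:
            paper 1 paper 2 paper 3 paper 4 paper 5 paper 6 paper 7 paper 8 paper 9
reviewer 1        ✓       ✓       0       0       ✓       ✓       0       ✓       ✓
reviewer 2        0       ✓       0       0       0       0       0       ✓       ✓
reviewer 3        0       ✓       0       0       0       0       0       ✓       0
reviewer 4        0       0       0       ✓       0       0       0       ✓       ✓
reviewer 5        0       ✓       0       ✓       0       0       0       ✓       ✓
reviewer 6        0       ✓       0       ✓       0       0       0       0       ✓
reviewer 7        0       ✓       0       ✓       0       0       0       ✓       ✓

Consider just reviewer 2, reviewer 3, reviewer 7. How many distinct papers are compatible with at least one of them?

The union of neighbours of {reviewer 2, reviewer 3, reviewer 7} is {paper 2, paper 4, paper 8, paper 9}, which has 4 elements.
Since |N(S)| = 4 ≥ |S| = 3, Hall's condition holds for this subset.

4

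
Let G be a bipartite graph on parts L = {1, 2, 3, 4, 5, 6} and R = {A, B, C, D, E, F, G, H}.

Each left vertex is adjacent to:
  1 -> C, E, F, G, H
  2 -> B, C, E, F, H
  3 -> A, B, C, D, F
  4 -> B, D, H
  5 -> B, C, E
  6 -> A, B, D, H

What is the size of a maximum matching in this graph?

A valid assignment of size 6: 1–G, 2–H, 3–A, 4–D, 5–E, 6–B.
All 6 left vertices are matched, so no larger matching exists.

6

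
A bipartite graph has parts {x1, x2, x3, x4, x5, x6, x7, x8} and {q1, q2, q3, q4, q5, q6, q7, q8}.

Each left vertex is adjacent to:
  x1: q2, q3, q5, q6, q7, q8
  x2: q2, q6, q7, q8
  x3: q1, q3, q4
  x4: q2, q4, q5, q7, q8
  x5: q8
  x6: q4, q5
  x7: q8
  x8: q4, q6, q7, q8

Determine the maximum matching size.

For example, pair x1→q7, x2→q2, x3→q3, x4→q4, x5→q8, x6→q5, x8→q6.
The set {x5, x7} has only 1 neighbour ({q8}), so by Hall's theorem at most 7 of the 8 left vertices can be matched.

7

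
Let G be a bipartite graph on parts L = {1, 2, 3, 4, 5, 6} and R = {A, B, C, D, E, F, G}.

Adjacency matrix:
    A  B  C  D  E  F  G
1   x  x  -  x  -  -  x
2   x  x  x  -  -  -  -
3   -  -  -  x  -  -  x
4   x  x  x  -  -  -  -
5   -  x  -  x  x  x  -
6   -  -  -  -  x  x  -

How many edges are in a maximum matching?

For example, pair 1→G, 2→A, 3→D, 4→C, 5→B, 6→E.
All 6 left vertices are matched, so no larger matching exists.

6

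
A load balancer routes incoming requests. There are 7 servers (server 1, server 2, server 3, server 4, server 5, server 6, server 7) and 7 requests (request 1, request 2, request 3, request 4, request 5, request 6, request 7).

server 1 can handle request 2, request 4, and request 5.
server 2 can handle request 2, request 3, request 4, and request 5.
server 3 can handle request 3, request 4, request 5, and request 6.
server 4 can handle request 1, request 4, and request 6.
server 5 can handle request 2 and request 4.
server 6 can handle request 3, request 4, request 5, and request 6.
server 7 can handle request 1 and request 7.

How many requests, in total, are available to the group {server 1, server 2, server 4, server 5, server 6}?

The union of neighbours of {server 1, server 2, server 4, server 5, server 6} is {request 1, request 2, request 3, request 4, request 5, request 6}, which has 6 elements.
Since |N(S)| = 6 ≥ |S| = 5, Hall's condition holds for this subset.

6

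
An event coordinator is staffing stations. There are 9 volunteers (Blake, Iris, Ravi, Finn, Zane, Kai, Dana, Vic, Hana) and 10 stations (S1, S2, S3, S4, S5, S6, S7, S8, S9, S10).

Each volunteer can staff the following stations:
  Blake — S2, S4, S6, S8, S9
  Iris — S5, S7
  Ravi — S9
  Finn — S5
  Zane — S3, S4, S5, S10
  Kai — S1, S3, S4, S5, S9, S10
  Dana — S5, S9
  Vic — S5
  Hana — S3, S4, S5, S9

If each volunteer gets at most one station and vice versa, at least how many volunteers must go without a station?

2

For example, pair Blake–S2, Iris–S7, Ravi–S9, Finn–S5, Zane–S10, Kai–S3, Hana–S4.
The set {Ravi, Finn, Dana, Vic} has only 2 neighbours ({S5, S9}), so by Hall's theorem at most 7 of the 9 volunteers can be matched.
That matches 7 of the 9, leaving 2 unmatched; no matching can do better.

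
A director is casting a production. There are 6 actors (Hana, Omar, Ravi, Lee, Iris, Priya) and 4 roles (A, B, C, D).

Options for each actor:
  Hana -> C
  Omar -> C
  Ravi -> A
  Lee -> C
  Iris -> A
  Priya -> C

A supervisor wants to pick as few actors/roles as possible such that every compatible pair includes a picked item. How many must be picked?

2

A maximum matching has 2 edges (e.g. Hana–C, Ravi–A).
By König's theorem the minimum vertex cover has the same size. One such cover is {A, C}.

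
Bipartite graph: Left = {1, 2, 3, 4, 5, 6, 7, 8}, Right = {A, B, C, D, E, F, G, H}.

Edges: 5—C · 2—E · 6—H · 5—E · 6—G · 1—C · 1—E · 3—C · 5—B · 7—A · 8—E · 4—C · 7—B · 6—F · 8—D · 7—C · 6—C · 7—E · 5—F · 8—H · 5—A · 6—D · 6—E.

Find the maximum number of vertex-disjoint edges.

6

One maximum matching: 1→C, 2→E, 5→A, 6→G, 7→B, 8→D.
The set {1, 2, 3, 4} has only 2 neighbours ({C, E}), so by Hall's theorem at most 6 of the 8 left vertices can be matched.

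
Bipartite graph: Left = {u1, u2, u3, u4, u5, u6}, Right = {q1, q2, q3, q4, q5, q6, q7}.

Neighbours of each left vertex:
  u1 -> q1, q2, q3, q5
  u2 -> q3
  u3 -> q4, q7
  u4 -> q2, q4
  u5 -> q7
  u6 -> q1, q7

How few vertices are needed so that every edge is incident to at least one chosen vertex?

The 6 edges u1–q5, u2–q3, u3–q4, u4–q2, u5–q7, u6–q1 form a matching, so any vertex cover needs at least 6 vertices (one per matched edge).
Conversely {u1, u2, u3, u4, u5, u6} meets every edge and has exactly 6 vertices, so 6 is optimal.

6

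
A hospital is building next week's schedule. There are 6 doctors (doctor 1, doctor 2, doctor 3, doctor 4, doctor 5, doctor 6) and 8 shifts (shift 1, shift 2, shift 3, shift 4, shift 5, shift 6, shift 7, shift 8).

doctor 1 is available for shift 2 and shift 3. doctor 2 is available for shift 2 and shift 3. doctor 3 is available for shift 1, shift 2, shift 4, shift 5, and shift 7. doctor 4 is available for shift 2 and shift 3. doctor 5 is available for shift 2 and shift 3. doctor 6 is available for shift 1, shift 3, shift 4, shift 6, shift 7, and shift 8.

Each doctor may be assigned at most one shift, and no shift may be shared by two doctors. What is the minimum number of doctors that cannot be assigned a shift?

2

A valid assignment of size 4: doctor 1-shift 2, doctor 2-shift 3, doctor 3-shift 5, doctor 6-shift 7.
The set {doctor 1, doctor 2, doctor 4, doctor 5} has only 2 neighbours ({shift 2, shift 3}), so by Hall's theorem at most 4 of the 6 doctors can be matched.
That matches 4 of the 6, leaving 2 unmatched; no matching can do better.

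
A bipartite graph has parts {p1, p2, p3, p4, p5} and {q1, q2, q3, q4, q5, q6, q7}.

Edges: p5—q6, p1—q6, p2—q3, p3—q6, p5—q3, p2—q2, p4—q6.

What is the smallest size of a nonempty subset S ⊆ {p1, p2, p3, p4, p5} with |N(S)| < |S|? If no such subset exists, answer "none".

Take S = {p1, p3}. Its neighbourhood is {q6}, so |N(S)| = 1 < |S| = 2.
No single vertex violates Hall's condition since each has at least one neighbour, so 2 is the minimum.

2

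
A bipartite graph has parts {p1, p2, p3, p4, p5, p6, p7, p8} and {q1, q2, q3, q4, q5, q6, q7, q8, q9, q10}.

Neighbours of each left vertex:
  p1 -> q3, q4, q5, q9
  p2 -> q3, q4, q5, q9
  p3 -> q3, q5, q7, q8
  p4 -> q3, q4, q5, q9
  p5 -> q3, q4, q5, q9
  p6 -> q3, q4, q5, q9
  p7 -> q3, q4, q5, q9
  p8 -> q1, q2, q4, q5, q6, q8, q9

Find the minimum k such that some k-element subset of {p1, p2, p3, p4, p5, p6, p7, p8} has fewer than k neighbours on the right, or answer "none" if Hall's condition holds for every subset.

Take S = {p1, p2, p4, p5, p6}. Its neighbourhood is {q3, q4, q5, q9}, so |N(S)| = 4 < |S| = 5.
Every subset of size less than 5 has at least as many neighbours as members, so 5 is the minimum.

5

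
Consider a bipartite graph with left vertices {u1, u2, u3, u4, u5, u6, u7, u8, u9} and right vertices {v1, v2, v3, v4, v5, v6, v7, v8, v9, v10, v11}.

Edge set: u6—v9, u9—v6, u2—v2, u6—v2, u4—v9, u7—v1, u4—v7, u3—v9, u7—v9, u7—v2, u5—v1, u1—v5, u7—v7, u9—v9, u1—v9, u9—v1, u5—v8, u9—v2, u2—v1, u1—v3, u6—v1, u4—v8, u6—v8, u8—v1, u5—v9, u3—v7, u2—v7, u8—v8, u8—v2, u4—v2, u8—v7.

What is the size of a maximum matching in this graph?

7

A valid assignment of size 7: u1-v3, u2-v1, u3-v9, u4-v7, u5-v8, u6-v2, u9-v6.
The set {u2, u3, u4, u5, u6, u7, u8} has only 5 neighbours ({v1, v2, v7, v8, v9}), so by Hall's theorem at most 7 of the 9 left vertices can be matched.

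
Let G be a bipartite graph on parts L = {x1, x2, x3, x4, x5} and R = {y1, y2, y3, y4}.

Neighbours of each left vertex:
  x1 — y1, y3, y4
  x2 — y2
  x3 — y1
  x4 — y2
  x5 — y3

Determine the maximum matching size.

One maximum matching: x1→y4, x2→y2, x3→y1, x5→y3.
The set {x2, x4} has only 1 neighbour ({y2}), so by Hall's theorem at most 4 of the 5 left vertices can be matched.

4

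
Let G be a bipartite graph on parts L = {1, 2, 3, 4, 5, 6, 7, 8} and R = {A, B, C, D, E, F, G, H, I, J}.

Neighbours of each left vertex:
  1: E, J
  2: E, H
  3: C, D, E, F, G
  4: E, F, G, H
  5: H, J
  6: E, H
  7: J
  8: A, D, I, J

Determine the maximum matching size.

6

For example, pair 1–E, 2–H, 3–F, 4–G, 5–J, 8–I.
The set {1, 2, 5, 6, 7} has only 3 neighbours ({E, H, J}), so by Hall's theorem at most 6 of the 8 left vertices can be matched.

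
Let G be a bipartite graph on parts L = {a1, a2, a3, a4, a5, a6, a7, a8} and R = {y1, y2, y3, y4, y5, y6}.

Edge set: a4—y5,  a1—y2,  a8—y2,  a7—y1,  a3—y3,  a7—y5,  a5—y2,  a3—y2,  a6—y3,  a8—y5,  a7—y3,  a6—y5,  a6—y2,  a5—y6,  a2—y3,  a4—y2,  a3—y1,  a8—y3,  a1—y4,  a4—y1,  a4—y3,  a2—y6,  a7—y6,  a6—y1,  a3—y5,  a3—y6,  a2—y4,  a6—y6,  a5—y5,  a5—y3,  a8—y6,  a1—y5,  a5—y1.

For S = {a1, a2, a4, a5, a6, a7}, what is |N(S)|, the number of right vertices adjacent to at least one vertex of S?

6

The union of neighbours of {a1, a2, a4, a5, a6, a7} is {y1, y2, y3, y4, y5, y6}, which has 6 elements.
Since |N(S)| = 6 ≥ |S| = 6, Hall's condition holds for this subset.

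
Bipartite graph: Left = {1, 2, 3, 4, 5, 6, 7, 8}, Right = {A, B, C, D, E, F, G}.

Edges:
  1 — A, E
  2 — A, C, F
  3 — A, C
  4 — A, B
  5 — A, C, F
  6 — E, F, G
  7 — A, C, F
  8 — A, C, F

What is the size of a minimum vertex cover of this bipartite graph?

6

The 6 edges 1–E, 2–C, 3–A, 4–B, 5–F, 6–G form a matching, so any vertex cover needs at least 6 vertices (one per matched edge).
Conversely {1, 4, 6, A, C, F} meets every edge and has exactly 6 vertices, so 6 is optimal.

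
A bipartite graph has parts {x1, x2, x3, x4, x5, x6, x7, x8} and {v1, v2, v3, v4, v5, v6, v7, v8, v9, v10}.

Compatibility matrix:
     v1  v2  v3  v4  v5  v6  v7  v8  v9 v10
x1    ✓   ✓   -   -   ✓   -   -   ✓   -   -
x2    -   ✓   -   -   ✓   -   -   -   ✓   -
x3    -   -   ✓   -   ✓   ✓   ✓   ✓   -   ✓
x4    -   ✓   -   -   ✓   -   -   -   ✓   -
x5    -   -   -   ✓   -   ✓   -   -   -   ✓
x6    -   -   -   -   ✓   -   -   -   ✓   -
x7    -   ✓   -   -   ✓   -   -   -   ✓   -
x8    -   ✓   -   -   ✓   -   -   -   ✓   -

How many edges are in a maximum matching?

For example, pair x1-v1, x2-v2, x3-v3, x4-v5, x5-v10, x6-v9.
The set {x2, x4, x6, x7, x8} has only 3 neighbours ({v2, v5, v9}), so by Hall's theorem at most 6 of the 8 left vertices can be matched.

6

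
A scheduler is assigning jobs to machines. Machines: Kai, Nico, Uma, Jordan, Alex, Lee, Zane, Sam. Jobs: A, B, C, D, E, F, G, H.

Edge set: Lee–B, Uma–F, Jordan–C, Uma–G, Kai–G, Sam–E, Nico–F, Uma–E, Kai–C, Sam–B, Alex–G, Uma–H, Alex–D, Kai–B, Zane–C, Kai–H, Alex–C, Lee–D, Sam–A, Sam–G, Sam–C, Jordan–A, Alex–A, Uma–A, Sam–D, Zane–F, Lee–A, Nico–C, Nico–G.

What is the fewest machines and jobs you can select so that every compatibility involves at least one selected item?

8

{Kai, Nico, Uma, Jordan, Alex, Lee, Zane, Sam} is a vertex cover of size 8: every edge has an endpoint in this set.
No smaller cover exists because Kai–H, Nico–C, Uma–E, Jordan–A, Alex–D, Lee–B, Zane–F, Sam–G is a matching of size 8, and a cover must include an endpoint of each of these disjoint edges (König's theorem).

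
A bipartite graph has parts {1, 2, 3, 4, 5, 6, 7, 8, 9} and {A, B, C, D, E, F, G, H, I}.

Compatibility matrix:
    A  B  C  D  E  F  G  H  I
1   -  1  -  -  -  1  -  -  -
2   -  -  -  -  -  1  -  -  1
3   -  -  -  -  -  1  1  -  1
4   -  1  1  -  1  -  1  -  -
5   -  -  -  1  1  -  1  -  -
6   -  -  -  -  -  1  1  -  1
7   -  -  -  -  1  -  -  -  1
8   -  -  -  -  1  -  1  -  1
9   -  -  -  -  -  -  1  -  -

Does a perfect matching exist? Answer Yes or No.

No

The set {2, 3, 6, 7, 8, 9} has only 4 neighbours ({E, F, G, I}), so by Hall's theorem at most 7 of the 9 left vertices can be matched.
Hence no matching covers every left vertex.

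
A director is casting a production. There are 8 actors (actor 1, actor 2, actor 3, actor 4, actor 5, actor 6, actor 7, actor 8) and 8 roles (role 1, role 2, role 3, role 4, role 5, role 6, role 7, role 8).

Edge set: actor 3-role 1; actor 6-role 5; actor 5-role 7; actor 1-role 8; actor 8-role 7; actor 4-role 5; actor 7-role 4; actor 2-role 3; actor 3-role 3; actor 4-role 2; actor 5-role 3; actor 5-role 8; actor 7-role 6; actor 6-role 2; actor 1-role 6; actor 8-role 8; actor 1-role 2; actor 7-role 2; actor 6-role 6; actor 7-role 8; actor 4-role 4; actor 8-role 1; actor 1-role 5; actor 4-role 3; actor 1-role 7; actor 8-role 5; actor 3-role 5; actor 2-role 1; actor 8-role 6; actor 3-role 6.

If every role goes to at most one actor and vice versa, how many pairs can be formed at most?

8

A valid assignment of size 8: actor 1–role 8, actor 2–role 1, actor 3–role 6, actor 4–role 4, actor 5–role 3, actor 6–role 5, actor 7–role 2, actor 8–role 7.
This saturates every actor, so 8 is the maximum.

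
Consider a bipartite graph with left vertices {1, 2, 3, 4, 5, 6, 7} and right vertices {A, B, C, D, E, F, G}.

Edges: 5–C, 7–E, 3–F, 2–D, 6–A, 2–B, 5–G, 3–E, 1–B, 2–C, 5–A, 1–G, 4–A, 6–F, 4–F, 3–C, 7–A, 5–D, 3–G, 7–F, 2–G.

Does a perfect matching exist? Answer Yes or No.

Yes

One maximum matching: 1-G, 2-B, 3-C, 4-A, 5-D, 6-F, 7-E.
All 7 left vertices are covered.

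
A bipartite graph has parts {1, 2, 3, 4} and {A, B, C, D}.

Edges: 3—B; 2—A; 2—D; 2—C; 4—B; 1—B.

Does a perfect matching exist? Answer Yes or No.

No

The set {1, 3, 4} has only 1 neighbour ({B}), so by Hall's theorem at most 2 of the 4 left vertices can be matched.
Hence no matching covers every left vertex.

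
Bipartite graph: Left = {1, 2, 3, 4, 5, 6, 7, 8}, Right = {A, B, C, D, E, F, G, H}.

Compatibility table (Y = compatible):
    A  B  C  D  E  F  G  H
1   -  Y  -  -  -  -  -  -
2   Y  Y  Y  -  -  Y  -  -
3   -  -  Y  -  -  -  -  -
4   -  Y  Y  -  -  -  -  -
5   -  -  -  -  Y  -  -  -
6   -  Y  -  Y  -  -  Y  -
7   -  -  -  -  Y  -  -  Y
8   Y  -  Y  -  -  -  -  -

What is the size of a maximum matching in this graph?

One maximum matching: 1-B, 2-F, 3-C, 5-E, 6-G, 7-H, 8-A.
The set {1, 3, 4} has only 2 neighbours ({B, C}), so by Hall's theorem at most 7 of the 8 left vertices can be matched.

7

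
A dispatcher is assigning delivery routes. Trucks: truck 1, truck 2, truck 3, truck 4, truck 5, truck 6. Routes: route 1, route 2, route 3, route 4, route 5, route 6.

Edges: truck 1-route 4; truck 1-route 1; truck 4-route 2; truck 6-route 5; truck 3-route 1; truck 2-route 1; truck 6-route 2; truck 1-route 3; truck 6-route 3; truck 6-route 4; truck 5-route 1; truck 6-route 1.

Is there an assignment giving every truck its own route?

The set {truck 2, truck 3, truck 5} has only 1 neighbour ({route 1}), so by Hall's theorem at most 4 of the 6 trucks can be matched.
Hence no matching covers every truck.

No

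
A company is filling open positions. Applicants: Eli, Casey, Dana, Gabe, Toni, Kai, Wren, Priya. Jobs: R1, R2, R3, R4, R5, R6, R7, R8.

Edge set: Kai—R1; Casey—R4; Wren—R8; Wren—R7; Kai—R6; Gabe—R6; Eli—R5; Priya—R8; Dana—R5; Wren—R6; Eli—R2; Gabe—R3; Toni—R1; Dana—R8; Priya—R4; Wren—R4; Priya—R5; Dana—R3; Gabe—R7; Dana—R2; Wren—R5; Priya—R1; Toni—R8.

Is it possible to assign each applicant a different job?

Yes

For example, pair Eli-R2, Casey-R4, Dana-R3, Gabe-R7, Toni-R1, Kai-R6, Wren-R5, Priya-R8.
Every applicant is matched, so this is a perfect matching.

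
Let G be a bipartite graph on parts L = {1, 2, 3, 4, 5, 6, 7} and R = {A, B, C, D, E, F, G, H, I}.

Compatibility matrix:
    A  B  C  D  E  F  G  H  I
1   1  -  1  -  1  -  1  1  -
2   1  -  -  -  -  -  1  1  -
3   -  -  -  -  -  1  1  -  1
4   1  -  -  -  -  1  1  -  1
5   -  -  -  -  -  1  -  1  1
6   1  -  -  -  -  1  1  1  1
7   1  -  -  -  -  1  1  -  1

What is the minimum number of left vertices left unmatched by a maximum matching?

A valid assignment of size 6: 1–E, 2–A, 3–F, 4–I, 5–H, 6–G.
The set {2, 3, 4, 5, 6, 7} has only 5 neighbours ({A, F, G, H, I}), so by Hall's theorem at most 6 of the 7 left vertices can be matched.
That matches 6 of the 7, leaving 1 unmatched; no matching can do better.

1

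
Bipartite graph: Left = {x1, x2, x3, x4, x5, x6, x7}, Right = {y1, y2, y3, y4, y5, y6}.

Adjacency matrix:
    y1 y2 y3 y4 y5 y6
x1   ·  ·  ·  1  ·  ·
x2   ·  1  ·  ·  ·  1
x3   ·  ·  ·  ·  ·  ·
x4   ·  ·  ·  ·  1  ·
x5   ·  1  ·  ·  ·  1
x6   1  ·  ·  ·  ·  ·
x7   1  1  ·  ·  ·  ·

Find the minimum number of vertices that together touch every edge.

{x1, x4, y1, y2, y6} is a vertex cover of size 5: every edge has an endpoint in this set.
No smaller cover exists because x1–y4, x2–y6, x4–y5, x5–y2, x6–y1 is a matching of size 5, and a cover must include an endpoint of each of these disjoint edges (König's theorem).

5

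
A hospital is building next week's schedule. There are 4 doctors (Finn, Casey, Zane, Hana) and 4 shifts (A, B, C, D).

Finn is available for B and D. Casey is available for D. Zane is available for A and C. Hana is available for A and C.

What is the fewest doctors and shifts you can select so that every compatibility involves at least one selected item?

4

A maximum matching has 4 edges (e.g. Finn–B, Casey–D, Zane–A, Hana–C).
By König's theorem the minimum vertex cover has the same size. One such cover is {Finn, Casey, Zane, Hana}.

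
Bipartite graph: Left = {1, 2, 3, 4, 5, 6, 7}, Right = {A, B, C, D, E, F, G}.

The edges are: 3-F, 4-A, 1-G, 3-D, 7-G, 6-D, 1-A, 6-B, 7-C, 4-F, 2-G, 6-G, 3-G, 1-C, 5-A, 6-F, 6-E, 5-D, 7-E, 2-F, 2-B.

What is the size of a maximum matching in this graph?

One maximum matching: 1→C, 2→B, 3→F, 4→A, 5→D, 6→G, 7→E.
This saturates every left vertex, so 7 is the maximum.

7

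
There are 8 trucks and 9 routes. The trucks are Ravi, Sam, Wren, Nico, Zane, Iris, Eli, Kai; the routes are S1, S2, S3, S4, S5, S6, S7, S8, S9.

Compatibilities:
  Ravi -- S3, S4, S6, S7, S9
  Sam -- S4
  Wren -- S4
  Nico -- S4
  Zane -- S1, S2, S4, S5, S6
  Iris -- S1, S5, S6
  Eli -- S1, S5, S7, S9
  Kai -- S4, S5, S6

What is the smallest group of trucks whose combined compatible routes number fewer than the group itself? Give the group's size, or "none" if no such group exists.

Take S = {Sam, Wren}. Its neighbourhood is {S4}, so |N(S)| = 1 < |S| = 2.
No single vertex violates Hall's condition since each has at least one neighbour, so 2 is the minimum.

2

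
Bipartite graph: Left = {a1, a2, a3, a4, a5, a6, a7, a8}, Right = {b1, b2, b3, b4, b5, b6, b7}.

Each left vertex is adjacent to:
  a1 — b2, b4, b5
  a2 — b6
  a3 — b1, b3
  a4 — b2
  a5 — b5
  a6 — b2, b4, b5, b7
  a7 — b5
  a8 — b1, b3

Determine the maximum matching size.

A valid assignment of size 7: a1→b4, a2→b6, a3→b1, a4→b2, a5→b5, a6→b7, a8→b3.
The set {a5, a7} has only 1 neighbour ({b5}), so by Hall's theorem at most 7 of the 8 left vertices can be matched.

7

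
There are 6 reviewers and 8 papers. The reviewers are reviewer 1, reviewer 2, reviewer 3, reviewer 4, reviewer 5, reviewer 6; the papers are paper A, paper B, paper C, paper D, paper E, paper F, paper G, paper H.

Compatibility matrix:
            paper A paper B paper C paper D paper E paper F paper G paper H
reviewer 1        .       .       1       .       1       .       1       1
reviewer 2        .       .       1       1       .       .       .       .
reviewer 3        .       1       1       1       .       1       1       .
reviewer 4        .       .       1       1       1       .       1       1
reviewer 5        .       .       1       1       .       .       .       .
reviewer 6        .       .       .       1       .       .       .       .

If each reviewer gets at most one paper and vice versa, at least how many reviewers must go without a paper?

1

A valid assignment of size 5: reviewer 1-paper E, reviewer 2-paper C, reviewer 3-paper B, reviewer 4-paper G, reviewer 5-paper D.
The set {reviewer 2, reviewer 5, reviewer 6} has only 2 neighbours ({paper C, paper D}), so by Hall's theorem at most 5 of the 6 reviewers can be matched.
That matches 5 of the 6, leaving 1 unmatched; no matching can do better.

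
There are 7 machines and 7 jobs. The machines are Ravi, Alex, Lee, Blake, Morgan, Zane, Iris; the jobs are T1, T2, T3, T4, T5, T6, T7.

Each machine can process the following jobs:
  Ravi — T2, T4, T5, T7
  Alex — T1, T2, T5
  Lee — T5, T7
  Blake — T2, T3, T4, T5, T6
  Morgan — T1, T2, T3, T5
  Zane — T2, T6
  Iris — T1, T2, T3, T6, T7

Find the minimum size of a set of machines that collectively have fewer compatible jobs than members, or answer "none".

A matching saturating every machine exists, for instance Ravi→T4, Alex→T2, Lee→T5, Blake→T3, Morgan→T1, Zane→T6, Iris→T7.
By Hall's marriage theorem, this means |N(S)| ≥ |S| for every subset S, so no violating subset exists.

none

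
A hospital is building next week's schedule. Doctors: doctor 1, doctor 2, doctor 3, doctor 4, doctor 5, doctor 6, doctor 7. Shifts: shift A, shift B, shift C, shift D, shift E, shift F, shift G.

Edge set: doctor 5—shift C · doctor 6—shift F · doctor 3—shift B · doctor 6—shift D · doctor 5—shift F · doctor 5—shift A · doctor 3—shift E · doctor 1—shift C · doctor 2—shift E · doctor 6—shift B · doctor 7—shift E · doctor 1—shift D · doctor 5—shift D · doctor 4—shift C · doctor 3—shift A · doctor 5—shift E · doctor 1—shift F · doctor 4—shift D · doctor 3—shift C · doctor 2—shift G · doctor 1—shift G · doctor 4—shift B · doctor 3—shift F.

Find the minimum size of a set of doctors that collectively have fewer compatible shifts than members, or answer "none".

none

A matching saturating every doctor exists, for instance doctor 1→shift F, doctor 2→shift G, doctor 3→shift B, doctor 4→shift C, doctor 5→shift A, doctor 6→shift D, doctor 7→shift E.
By Hall's marriage theorem, this means |N(S)| ≥ |S| for every subset S, so no violating subset exists.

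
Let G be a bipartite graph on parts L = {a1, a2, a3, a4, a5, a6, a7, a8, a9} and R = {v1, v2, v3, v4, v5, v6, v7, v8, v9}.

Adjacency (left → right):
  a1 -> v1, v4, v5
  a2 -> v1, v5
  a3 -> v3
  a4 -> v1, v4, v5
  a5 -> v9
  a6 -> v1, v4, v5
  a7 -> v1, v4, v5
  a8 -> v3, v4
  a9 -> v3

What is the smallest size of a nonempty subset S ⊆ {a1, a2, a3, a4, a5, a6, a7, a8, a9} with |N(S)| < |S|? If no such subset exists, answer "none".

Take S = {a3, a9}. Its neighbourhood is {v3}, so |N(S)| = 1 < |S| = 2.
No single vertex violates Hall's condition since each has at least one neighbour, so 2 is the minimum.

2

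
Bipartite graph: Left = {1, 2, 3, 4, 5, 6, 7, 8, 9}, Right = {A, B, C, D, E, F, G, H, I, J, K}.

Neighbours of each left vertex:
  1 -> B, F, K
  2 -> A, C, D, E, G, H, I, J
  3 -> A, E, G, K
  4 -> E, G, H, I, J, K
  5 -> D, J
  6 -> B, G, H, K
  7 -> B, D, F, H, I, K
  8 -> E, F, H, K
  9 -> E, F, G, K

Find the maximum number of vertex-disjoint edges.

A valid assignment of size 9: 1→B, 2→A, 3→K, 4→J, 5→D, 6→G, 7→H, 8→F, 9→E.
This saturates every left vertex, so 9 is the maximum.

9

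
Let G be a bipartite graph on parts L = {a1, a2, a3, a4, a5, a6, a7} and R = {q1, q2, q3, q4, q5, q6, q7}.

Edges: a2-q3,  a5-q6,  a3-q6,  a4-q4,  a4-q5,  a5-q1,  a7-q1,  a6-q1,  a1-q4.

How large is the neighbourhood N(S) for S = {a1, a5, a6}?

The union of neighbours of {a1, a5, a6} is {q1, q4, q6}, which has 3 elements.
Since |N(S)| = 3 ≥ |S| = 3, Hall's condition holds for this subset.

3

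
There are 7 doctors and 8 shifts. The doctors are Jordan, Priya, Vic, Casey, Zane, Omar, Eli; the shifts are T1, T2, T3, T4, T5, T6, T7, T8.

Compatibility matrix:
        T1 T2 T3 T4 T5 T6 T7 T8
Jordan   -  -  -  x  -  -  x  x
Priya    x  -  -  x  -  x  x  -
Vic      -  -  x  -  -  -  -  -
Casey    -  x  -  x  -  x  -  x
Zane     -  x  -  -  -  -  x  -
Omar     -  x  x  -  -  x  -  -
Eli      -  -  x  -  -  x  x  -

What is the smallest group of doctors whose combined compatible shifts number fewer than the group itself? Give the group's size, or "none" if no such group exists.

none

A matching saturating every doctor exists, for instance Jordan→T8, Priya→T1, Vic→T3, Casey→T4, Zane→T2, Omar→T6, Eli→T7.
By Hall's marriage theorem, this means |N(S)| ≥ |S| for every subset S, so no violating subset exists.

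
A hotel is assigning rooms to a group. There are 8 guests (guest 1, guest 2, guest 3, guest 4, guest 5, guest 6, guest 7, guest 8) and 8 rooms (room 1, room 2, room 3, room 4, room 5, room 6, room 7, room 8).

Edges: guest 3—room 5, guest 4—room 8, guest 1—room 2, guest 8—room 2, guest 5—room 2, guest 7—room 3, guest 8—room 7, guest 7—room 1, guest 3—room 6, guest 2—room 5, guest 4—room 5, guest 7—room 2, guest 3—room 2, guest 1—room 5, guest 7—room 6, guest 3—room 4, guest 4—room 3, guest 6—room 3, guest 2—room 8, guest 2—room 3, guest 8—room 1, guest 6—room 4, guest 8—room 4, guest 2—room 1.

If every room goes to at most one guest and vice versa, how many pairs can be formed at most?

8

A valid assignment of size 8: guest 1-room 5, guest 2-room 1, guest 3-room 6, guest 4-room 8, guest 5-room 2, guest 6-room 4, guest 7-room 3, guest 8-room 7.
All 8 guests are matched, so no larger matching exists.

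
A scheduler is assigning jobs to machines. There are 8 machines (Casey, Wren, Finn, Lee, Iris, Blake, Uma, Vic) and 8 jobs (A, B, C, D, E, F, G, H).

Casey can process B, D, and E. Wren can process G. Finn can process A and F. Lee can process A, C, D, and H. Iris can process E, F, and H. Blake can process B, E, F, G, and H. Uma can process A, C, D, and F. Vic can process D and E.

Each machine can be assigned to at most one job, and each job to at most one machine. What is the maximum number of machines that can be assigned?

8

One maximum matching: Casey–B, Wren–G, Finn–A, Lee–D, Iris–F, Blake–H, Uma–C, Vic–E.
This saturates every machine, so 8 is the maximum.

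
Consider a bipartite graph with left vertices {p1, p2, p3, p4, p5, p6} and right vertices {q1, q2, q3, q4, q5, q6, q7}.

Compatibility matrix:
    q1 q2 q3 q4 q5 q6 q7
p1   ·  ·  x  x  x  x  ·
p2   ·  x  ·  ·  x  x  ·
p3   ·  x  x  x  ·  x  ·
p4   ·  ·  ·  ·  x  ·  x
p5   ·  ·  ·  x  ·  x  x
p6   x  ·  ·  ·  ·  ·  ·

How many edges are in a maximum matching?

One maximum matching: p1-q4, p2-q5, p3-q2, p4-q7, p5-q6, p6-q1.
All 6 left vertices are matched, so no larger matching exists.

6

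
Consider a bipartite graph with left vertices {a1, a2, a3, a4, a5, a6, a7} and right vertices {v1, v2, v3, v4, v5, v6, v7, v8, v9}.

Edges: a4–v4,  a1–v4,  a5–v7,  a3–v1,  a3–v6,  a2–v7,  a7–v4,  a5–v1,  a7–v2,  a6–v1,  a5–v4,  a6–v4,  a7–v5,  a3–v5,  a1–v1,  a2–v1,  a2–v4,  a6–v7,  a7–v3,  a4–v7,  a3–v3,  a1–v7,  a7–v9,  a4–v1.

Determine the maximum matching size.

A valid assignment of size 5: a1–v4, a2–v1, a3–v6, a4–v7, a7–v3.
The set {a1, a2, a4, a5, a6} has only 3 neighbours ({v1, v4, v7}), so by Hall's theorem at most 5 of the 7 left vertices can be matched.

5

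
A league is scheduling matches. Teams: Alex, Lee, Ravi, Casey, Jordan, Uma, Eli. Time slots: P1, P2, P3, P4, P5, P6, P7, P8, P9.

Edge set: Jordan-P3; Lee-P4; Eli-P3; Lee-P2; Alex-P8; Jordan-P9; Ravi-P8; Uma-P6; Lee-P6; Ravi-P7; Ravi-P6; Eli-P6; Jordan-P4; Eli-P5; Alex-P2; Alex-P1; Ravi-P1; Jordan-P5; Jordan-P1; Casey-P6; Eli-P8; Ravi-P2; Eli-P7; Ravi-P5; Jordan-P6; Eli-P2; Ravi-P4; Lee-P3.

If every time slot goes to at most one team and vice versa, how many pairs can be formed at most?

6

For example, pair Alex→P8, Lee→P4, Ravi→P2, Casey→P6, Jordan→P1, Eli→P3.
The set {Casey, Uma} has only 1 neighbour ({P6}), so by Hall's theorem at most 6 of the 7 teams can be matched.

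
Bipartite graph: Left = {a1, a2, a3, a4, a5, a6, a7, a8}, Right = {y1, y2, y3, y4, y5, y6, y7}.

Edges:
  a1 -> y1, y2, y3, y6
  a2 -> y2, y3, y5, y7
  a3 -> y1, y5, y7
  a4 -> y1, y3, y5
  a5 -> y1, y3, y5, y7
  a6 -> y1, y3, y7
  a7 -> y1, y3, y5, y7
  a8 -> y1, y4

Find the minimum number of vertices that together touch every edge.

{a1, a2, a8, y1, y3, y5, y7} is a vertex cover of size 7: every edge has an endpoint in this set.
No smaller cover exists because a1–y6, a2–y2, a3–y7, a4–y5, a5–y1, a6–y3, a8–y4 is a matching of size 7, and a cover must include an endpoint of each of these disjoint edges (König's theorem).

7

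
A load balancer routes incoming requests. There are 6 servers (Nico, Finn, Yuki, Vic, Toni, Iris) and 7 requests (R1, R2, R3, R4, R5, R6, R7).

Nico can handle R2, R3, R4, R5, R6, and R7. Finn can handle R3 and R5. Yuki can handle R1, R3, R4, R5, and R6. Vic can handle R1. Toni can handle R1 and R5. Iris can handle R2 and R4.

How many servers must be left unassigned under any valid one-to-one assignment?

0

One maximum matching: Nico→R2, Finn→R3, Yuki→R6, Vic→R1, Toni→R5, Iris→R4.
All 6 servers are matched, so no larger matching exists.
That matches 6 of the 6, leaving 0 unmatched; no matching can do better.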